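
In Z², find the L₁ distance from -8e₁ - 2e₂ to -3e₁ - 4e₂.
7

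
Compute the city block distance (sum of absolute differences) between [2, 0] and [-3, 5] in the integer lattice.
10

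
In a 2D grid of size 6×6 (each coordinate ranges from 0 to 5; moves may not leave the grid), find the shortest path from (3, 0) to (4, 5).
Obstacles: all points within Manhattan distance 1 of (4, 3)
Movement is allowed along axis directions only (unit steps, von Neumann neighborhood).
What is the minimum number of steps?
8
(one shortest path: (3, 0) → (2, 0) → (2, 1) → (2, 2) → (2, 3) → (2, 4) → (3, 4) → (3, 5) → (4, 5))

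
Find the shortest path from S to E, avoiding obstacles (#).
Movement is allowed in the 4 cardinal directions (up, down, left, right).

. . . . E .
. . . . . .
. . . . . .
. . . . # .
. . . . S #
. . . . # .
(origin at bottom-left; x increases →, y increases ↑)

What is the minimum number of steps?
6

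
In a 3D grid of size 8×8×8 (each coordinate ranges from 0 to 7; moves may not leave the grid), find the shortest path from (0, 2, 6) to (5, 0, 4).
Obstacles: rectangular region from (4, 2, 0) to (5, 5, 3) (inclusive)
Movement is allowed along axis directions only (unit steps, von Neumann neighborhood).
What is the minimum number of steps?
9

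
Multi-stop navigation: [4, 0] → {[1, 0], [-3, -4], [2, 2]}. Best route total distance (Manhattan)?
15
(one optimal route: (4, 0) → (2, 2) → (1, 0) → (-3, -4))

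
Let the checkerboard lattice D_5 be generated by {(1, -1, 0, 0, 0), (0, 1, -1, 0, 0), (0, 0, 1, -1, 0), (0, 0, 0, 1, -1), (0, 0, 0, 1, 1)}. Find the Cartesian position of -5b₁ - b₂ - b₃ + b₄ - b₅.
(-5, 4, 0, 1, -2)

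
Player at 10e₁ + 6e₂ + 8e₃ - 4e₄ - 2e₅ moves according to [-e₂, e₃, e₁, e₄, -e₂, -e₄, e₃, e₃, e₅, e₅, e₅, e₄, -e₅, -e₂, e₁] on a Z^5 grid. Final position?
(12, 3, 11, -3, 0)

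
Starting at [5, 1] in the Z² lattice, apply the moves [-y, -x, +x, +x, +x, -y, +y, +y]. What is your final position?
(7, 1)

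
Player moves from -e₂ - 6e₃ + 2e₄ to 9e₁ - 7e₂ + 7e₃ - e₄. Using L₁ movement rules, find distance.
31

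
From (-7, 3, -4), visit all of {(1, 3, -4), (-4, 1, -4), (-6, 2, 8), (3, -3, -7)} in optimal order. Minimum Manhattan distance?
47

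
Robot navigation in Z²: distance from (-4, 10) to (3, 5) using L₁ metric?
12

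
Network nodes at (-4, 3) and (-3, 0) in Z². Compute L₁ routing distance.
4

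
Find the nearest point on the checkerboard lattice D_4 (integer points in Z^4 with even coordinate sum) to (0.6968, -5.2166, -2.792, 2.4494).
(1, -5, -3, 3)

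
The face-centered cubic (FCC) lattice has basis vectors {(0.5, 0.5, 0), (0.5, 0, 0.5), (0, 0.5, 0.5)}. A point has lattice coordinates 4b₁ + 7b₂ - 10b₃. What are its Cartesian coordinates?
(5.5, -3, -1.5)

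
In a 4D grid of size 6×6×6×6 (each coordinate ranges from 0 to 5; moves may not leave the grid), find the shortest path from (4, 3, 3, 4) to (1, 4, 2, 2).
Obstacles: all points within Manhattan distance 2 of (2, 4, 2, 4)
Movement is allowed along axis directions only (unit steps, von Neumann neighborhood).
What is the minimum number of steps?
7
(one shortest path: (4, 3, 3, 4) → (3, 3, 3, 4) → (3, 3, 3, 3) → (2, 3, 3, 3) → (1, 3, 3, 3) → (1, 4, 3, 3) → (1, 4, 3, 2) → (1, 4, 2, 2))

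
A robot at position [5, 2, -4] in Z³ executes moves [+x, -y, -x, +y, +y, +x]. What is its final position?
(6, 3, -4)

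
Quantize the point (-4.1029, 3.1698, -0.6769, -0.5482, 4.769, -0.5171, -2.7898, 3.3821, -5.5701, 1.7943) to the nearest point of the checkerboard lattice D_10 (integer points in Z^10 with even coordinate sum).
(-4, 3, -1, -1, 5, 0, -3, 3, -6, 2)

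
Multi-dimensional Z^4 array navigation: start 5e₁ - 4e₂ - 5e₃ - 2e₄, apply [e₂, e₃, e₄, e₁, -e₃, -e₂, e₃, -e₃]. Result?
(6, -4, -5, -1)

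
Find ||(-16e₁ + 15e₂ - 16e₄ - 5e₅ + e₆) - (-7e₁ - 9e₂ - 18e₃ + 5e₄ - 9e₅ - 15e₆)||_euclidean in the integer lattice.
41.1582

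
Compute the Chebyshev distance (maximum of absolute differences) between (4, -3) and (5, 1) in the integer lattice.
4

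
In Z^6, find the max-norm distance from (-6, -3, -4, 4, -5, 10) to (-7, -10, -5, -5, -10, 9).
9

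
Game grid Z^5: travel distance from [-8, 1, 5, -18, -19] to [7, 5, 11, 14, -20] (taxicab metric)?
58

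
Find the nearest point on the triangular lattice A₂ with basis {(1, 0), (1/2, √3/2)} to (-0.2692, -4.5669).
(-0.5, -4.33)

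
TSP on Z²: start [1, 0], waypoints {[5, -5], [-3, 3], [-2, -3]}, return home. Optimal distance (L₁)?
32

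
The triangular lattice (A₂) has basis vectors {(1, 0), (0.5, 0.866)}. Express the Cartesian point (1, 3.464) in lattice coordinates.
-b₁ + 4b₂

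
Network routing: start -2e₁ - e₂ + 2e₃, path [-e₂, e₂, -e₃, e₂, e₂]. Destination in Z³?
(-2, 1, 1)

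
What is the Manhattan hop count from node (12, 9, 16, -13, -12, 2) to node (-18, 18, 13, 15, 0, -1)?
85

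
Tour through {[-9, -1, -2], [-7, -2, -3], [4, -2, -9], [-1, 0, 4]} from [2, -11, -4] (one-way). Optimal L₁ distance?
52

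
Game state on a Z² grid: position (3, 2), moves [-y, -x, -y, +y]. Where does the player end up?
(2, 1)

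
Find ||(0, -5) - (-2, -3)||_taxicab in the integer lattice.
4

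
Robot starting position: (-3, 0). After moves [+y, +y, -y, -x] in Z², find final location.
(-4, 1)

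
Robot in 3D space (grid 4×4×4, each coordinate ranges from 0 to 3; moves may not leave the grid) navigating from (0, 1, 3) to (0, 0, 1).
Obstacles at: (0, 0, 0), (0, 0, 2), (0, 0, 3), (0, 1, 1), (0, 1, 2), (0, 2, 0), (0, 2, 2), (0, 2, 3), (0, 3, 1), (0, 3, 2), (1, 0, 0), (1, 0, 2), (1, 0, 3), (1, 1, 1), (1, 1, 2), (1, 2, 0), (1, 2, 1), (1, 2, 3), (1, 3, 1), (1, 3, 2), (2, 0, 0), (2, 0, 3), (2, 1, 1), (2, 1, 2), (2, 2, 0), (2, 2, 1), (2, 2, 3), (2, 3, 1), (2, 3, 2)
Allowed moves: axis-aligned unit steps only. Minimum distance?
9
(one shortest path: (0, 1, 3) → (1, 1, 3) → (2, 1, 3) → (3, 1, 3) → (3, 0, 3) → (3, 0, 2) → (2, 0, 2) → (2, 0, 1) → (1, 0, 1) → (0, 0, 1))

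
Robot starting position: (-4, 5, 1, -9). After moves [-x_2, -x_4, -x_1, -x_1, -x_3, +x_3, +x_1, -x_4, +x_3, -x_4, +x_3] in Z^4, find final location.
(-5, 4, 3, -12)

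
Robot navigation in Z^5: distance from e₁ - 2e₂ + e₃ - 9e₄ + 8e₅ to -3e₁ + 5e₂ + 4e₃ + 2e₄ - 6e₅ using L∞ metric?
14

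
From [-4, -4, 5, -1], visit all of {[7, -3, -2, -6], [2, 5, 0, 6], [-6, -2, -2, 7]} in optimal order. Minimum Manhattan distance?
64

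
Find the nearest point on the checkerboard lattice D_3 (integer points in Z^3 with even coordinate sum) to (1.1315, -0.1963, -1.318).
(1, 0, -1)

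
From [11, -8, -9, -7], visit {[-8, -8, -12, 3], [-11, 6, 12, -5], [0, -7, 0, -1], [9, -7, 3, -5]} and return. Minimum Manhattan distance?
154
(one optimal route: (11, -8, -9, -7) → (-8, -8, -12, 3) → (-11, 6, 12, -5) → (0, -7, 0, -1) → (9, -7, 3, -5) → (11, -8, -9, -7))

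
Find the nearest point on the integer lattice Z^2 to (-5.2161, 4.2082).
(-5, 4)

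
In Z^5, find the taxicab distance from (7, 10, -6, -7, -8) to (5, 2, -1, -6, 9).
33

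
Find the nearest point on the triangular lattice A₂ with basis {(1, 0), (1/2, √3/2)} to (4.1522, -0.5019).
(4.5, -0.866)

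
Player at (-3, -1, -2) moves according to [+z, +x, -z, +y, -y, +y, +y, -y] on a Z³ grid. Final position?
(-2, 0, -2)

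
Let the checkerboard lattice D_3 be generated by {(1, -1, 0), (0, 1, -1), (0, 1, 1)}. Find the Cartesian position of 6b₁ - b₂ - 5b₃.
(6, -12, -4)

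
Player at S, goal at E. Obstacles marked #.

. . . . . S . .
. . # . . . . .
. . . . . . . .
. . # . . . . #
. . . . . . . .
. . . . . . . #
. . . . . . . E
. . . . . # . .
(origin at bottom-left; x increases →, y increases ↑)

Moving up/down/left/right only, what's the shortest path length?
8
(one shortest path: (5, 7) → (6, 7) → (6, 6) → (6, 5) → (6, 4) → (6, 3) → (6, 2) → (6, 1) → (7, 1))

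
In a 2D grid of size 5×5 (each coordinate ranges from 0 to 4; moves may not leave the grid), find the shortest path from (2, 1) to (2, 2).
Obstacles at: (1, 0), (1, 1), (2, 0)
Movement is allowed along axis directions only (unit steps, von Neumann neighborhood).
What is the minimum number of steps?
1
(one shortest path: (2, 1) → (2, 2))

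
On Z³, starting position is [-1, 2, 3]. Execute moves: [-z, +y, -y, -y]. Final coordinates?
(-1, 1, 2)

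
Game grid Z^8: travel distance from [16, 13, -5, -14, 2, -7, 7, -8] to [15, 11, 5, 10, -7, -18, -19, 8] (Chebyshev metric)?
26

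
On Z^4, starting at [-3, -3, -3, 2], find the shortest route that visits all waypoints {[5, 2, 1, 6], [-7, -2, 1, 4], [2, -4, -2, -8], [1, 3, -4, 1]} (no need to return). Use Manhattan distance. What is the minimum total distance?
63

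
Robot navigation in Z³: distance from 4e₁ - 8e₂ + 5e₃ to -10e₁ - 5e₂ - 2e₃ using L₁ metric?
24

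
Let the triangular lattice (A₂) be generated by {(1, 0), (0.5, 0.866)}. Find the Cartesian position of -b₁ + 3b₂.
(0.5, 2.598)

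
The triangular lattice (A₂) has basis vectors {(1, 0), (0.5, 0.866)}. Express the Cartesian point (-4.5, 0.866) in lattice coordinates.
-5b₁ + b₂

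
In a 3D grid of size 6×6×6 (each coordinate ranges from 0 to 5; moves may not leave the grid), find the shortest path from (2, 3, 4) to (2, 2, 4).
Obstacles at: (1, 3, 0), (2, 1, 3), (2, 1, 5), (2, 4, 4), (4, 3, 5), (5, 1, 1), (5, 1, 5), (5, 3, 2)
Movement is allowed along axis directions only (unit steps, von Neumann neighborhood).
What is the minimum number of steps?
1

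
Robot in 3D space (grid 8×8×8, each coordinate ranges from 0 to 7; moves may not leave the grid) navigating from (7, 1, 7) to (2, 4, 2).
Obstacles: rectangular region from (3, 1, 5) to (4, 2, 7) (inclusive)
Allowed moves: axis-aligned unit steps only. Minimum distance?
13
(one shortest path: (7, 1, 7) → (6, 1, 7) → (5, 1, 7) → (5, 2, 7) → (5, 3, 7) → (4, 3, 7) → (3, 3, 7) → (2, 3, 7) → (2, 4, 7) → (2, 4, 6) → (2, 4, 5) → (2, 4, 4) → (2, 4, 3) → (2, 4, 2))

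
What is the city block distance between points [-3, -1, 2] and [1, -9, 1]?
13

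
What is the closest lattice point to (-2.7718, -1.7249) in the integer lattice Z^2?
(-3, -2)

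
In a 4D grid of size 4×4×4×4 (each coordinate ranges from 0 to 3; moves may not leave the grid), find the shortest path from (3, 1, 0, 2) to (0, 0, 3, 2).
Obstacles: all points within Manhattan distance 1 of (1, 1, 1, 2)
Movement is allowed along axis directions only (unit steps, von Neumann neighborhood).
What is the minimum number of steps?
7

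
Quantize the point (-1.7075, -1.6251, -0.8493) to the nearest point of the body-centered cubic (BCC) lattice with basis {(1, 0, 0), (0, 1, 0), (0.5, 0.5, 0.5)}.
(-1.5, -1.5, -0.5)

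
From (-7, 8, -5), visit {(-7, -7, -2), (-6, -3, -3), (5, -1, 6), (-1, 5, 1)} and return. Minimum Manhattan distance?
78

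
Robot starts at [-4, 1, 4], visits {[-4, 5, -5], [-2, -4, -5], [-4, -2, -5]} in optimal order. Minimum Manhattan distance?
24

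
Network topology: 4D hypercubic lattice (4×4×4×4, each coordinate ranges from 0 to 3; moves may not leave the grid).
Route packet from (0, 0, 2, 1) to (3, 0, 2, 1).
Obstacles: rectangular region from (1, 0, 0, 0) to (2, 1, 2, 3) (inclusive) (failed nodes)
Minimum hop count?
5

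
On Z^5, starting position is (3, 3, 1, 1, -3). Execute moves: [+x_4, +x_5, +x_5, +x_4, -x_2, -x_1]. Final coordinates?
(2, 2, 1, 3, -1)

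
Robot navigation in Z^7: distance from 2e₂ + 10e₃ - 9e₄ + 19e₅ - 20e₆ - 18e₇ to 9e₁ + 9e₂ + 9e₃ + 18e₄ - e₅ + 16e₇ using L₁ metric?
118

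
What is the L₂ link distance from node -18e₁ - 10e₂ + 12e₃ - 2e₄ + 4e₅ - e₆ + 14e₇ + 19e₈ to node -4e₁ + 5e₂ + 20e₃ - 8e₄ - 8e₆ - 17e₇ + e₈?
43.2551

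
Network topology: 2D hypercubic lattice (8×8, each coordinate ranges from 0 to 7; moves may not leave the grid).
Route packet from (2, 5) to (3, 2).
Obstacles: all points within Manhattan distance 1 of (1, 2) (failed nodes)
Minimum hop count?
4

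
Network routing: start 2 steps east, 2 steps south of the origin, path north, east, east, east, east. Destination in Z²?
(6, -1)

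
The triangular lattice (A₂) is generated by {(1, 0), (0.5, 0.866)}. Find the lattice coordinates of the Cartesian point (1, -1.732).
2b₁ - 2b₂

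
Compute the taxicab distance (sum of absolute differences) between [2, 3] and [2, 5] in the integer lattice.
2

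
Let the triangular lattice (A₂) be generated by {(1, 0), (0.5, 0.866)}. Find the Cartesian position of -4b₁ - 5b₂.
(-6.5, -4.33)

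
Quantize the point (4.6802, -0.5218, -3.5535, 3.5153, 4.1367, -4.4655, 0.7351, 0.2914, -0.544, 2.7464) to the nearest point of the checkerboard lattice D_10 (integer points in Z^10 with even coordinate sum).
(5, -1, -4, 3, 4, -4, 1, 0, -1, 3)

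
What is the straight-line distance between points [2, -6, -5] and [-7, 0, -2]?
11.225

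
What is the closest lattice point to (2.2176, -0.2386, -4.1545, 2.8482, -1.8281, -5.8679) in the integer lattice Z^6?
(2, 0, -4, 3, -2, -6)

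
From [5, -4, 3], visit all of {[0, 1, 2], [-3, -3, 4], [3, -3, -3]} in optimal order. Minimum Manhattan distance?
30
(one optimal route: (5, -4, 3) → (3, -3, -3) → (0, 1, 2) → (-3, -3, 4))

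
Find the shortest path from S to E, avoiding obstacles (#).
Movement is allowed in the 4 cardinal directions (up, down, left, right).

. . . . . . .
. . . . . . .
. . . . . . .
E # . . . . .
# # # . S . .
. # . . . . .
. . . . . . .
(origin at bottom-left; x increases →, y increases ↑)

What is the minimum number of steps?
7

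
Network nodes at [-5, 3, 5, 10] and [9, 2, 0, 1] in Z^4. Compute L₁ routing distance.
29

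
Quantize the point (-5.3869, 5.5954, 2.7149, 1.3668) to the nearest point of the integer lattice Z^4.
(-5, 6, 3, 1)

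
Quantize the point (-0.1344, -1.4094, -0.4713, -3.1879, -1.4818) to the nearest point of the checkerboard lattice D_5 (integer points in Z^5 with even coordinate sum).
(0, -1, 0, -3, -2)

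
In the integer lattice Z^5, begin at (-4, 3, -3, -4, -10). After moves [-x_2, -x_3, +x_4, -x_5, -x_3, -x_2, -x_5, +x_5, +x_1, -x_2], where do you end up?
(-3, 0, -5, -3, -11)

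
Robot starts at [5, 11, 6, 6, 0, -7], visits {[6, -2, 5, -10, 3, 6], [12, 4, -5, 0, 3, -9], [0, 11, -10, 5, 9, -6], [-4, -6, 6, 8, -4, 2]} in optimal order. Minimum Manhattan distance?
161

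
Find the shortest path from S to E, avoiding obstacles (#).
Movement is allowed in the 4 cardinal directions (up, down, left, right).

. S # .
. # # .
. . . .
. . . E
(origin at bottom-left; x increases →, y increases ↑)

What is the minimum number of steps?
7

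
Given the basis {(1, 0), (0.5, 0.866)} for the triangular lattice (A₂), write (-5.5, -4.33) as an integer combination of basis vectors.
-3b₁ - 5b₂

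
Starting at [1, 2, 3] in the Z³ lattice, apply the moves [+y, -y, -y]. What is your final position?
(1, 1, 3)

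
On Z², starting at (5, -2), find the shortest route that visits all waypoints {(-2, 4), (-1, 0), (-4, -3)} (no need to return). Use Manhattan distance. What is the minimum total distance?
21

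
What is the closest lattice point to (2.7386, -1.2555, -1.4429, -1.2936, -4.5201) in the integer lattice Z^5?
(3, -1, -1, -1, -5)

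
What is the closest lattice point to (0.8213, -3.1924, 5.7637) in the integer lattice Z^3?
(1, -3, 6)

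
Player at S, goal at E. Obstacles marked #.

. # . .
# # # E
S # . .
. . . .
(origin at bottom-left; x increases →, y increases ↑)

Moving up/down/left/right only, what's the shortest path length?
6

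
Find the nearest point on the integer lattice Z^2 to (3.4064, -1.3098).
(3, -1)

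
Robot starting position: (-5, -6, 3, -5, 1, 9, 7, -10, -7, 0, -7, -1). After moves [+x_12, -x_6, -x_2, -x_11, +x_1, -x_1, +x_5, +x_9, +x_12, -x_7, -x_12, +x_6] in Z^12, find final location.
(-5, -7, 3, -5, 2, 9, 6, -10, -6, 0, -8, 0)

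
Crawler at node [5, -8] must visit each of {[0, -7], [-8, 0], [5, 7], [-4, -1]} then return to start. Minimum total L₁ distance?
56
(one optimal route: (5, -8) → (0, -7) → (-4, -1) → (-8, 0) → (5, 7) → (5, -8))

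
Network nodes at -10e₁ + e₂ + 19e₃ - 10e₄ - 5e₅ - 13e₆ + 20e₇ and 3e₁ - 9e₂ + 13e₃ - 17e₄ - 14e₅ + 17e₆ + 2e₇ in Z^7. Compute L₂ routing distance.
40.7308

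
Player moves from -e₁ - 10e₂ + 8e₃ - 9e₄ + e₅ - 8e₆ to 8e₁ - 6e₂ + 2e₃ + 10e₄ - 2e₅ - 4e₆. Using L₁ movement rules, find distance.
45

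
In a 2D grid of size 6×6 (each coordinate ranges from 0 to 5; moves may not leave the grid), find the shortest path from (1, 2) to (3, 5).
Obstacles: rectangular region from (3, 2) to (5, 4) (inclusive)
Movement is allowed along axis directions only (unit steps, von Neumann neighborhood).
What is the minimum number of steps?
5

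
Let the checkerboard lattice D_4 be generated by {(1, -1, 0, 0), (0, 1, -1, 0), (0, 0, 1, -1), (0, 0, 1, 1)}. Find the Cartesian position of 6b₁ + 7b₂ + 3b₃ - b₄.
(6, 1, -5, -4)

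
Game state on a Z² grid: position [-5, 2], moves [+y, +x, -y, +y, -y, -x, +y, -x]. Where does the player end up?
(-6, 3)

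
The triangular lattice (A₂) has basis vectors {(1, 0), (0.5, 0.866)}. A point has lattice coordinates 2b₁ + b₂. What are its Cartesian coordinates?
(2.5, 0.866)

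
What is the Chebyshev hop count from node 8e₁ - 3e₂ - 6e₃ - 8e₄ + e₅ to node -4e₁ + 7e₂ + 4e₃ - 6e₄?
12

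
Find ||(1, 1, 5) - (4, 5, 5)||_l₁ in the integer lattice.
7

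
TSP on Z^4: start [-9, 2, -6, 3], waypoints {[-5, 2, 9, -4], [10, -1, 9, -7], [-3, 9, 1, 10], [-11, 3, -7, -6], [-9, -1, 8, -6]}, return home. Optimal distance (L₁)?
134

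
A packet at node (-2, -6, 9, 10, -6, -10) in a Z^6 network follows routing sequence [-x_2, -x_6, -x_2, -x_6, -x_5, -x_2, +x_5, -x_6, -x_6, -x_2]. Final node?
(-2, -10, 9, 10, -6, -14)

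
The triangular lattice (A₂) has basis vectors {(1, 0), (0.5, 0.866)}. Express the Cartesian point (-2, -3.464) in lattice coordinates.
-4b₂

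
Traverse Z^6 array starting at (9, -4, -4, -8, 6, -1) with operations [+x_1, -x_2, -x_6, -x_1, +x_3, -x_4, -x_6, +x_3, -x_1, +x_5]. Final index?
(8, -5, -2, -9, 7, -3)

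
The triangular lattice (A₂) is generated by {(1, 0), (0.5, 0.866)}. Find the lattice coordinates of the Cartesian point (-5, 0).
-5b₁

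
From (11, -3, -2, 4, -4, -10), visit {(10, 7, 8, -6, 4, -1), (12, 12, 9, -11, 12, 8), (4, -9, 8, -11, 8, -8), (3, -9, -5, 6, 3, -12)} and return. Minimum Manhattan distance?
196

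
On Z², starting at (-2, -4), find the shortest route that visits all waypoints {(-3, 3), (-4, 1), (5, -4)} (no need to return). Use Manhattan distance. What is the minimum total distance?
24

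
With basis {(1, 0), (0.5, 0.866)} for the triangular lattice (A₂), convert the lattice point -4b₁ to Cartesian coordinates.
(-4, 0)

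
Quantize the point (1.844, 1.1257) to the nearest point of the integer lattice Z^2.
(2, 1)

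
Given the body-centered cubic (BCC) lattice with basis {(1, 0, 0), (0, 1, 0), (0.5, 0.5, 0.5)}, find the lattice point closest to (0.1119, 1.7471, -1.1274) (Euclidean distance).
(0, 2, -1)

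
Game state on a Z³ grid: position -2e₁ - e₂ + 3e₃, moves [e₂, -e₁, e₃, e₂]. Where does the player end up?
(-3, 1, 4)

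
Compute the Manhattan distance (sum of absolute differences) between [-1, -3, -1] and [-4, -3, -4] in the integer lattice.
6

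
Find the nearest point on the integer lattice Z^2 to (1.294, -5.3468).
(1, -5)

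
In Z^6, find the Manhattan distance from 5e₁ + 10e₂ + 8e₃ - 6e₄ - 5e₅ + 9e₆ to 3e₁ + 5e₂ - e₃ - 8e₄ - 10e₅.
32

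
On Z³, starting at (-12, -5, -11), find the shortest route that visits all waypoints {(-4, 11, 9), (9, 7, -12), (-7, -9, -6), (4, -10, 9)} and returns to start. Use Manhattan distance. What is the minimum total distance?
142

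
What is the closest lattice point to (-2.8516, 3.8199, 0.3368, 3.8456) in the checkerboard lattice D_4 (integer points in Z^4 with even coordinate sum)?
(-3, 4, 1, 4)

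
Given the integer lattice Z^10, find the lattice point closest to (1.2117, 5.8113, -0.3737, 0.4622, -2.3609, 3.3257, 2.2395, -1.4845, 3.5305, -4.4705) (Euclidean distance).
(1, 6, 0, 0, -2, 3, 2, -1, 4, -4)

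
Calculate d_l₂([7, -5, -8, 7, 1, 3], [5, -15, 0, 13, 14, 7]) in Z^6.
19.7231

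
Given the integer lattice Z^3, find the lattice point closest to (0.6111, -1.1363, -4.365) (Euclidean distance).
(1, -1, -4)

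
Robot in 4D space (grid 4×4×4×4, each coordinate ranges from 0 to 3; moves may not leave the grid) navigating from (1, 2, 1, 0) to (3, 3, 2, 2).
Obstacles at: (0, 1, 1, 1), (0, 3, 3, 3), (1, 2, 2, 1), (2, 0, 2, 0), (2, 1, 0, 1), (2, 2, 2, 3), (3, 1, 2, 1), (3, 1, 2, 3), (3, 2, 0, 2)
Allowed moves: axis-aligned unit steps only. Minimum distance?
6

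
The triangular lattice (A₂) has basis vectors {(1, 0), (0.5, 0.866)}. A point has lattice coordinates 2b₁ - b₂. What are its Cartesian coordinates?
(1.5, -0.866)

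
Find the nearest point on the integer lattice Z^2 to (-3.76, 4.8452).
(-4, 5)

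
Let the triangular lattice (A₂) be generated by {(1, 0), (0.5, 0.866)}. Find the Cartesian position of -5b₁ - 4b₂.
(-7, -3.464)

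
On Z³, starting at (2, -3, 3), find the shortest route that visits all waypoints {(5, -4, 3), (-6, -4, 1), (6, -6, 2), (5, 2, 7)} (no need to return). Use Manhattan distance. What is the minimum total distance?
40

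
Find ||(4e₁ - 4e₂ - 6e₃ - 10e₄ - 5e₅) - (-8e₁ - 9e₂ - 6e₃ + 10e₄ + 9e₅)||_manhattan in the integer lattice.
51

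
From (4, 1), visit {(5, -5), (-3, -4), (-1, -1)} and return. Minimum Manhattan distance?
28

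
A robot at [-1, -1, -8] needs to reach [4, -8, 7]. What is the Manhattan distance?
27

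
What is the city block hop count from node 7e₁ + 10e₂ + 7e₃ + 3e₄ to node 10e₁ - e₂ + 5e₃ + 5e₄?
18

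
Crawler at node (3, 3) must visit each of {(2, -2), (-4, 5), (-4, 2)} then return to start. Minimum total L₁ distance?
28
(one optimal route: (3, 3) → (2, -2) → (-4, 2) → (-4, 5) → (3, 3))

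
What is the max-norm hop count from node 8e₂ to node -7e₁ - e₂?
9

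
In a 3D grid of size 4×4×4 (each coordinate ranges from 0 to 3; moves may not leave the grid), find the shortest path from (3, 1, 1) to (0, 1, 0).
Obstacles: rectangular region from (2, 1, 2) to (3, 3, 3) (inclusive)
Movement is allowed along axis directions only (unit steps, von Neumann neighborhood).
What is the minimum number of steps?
4
(one shortest path: (3, 1, 1) → (2, 1, 1) → (1, 1, 1) → (0, 1, 1) → (0, 1, 0))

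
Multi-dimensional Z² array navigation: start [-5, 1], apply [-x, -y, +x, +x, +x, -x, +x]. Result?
(-3, 0)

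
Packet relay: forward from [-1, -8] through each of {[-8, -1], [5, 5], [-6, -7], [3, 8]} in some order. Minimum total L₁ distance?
38
(one optimal route: (-1, -8) → (-6, -7) → (-8, -1) → (5, 5) → (3, 8))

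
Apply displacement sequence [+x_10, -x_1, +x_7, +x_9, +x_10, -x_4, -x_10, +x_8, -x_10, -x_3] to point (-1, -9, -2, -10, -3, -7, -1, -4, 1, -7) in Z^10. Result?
(-2, -9, -3, -11, -3, -7, 0, -3, 2, -7)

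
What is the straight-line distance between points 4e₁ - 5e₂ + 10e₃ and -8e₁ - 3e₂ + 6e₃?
12.8062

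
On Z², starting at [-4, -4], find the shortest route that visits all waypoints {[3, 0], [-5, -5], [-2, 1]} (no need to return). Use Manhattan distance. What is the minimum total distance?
17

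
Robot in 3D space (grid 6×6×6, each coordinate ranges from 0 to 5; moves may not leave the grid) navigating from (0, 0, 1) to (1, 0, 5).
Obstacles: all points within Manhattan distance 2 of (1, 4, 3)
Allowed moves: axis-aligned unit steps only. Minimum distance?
5
(one shortest path: (0, 0, 1) → (1, 0, 1) → (1, 0, 2) → (1, 0, 3) → (1, 0, 4) → (1, 0, 5))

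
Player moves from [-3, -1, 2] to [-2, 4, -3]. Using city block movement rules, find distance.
11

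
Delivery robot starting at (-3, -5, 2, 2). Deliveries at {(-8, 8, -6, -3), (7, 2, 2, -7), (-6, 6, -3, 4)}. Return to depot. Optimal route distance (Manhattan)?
94
(one optimal route: (-3, -5, 2, 2) → (7, 2, 2, -7) → (-8, 8, -6, -3) → (-6, 6, -3, 4) → (-3, -5, 2, 2))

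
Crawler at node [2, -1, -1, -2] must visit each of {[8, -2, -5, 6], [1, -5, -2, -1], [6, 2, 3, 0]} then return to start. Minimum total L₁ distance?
60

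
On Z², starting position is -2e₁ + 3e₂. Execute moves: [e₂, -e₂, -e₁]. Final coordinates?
(-3, 3)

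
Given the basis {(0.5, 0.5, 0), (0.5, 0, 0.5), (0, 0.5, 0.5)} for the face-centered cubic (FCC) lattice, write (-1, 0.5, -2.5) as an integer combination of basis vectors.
2b₁ - 4b₂ - b₃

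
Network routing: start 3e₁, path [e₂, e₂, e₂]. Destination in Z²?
(3, 3)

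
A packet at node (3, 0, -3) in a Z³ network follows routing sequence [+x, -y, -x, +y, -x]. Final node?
(2, 0, -3)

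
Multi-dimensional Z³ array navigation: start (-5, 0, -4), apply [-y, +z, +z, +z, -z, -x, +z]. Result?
(-6, -1, -1)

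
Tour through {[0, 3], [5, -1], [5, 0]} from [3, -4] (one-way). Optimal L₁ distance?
14
(one optimal route: (3, -4) → (5, -1) → (5, 0) → (0, 3))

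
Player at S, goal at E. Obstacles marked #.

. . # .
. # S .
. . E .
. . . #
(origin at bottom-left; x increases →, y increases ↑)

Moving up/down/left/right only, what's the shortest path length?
1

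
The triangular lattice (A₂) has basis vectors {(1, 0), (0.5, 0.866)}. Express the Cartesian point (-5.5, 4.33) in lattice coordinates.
-8b₁ + 5b₂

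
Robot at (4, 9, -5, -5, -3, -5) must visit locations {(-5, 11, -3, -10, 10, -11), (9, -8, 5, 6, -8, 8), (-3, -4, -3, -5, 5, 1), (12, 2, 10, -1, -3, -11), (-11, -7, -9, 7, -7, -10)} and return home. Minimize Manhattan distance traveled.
272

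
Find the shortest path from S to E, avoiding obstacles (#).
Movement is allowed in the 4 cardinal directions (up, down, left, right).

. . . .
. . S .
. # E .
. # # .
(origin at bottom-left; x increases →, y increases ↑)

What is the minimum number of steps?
1
(one shortest path: (2, 2) → (2, 1))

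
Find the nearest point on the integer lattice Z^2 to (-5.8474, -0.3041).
(-6, 0)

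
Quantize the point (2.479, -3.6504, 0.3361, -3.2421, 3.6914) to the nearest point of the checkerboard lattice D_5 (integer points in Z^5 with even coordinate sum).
(3, -4, 0, -3, 4)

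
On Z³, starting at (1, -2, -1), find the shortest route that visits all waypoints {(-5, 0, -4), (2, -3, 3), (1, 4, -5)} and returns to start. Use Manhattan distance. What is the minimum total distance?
44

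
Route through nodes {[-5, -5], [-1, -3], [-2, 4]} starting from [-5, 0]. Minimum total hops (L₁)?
19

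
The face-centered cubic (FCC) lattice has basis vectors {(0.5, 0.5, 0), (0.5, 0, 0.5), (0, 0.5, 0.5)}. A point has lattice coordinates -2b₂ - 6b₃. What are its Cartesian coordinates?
(-1, -3, -4)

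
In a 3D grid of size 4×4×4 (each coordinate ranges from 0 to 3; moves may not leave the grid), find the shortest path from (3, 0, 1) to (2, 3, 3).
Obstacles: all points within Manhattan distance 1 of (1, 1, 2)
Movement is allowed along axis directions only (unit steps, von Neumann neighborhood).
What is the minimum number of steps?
6
(one shortest path: (3, 0, 1) → (2, 0, 1) → (2, 1, 1) → (2, 2, 1) → (2, 3, 1) → (2, 3, 2) → (2, 3, 3))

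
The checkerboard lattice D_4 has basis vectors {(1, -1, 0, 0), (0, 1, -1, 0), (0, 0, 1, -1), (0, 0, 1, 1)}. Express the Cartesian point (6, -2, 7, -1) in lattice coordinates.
6b₁ + 4b₂ + 6b₃ + 5b₄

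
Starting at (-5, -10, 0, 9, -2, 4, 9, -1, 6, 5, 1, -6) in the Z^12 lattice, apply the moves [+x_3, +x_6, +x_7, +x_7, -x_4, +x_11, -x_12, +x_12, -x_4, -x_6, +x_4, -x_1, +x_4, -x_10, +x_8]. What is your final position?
(-6, -10, 1, 9, -2, 4, 11, 0, 6, 4, 2, -6)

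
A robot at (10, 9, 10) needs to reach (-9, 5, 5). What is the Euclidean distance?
20.0499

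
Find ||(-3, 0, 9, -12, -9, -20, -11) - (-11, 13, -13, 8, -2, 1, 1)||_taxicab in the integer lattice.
103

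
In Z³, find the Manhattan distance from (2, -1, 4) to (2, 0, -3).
8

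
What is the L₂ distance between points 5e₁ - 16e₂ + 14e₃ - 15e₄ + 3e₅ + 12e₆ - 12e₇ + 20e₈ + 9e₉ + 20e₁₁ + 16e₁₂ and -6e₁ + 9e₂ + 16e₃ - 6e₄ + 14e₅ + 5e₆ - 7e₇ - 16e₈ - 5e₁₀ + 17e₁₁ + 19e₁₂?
49.4571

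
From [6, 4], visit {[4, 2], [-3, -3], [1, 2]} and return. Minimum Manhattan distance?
32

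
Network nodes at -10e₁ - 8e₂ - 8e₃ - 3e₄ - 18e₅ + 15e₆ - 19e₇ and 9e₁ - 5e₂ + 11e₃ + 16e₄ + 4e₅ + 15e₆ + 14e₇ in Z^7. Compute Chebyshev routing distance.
33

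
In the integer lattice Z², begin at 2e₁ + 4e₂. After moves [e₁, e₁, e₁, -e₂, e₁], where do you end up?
(6, 3)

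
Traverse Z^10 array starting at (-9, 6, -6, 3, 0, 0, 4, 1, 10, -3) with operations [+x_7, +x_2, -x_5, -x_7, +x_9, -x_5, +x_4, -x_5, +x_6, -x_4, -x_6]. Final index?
(-9, 7, -6, 3, -3, 0, 4, 1, 11, -3)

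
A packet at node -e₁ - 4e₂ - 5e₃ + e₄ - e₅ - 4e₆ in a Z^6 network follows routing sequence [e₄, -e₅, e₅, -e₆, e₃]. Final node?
(-1, -4, -4, 2, -1, -5)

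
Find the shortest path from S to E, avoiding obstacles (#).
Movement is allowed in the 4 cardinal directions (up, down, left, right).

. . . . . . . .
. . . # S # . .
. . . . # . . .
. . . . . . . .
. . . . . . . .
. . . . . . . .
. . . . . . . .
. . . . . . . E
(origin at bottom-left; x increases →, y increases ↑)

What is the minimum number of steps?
11
(one shortest path: (4, 6) → (4, 7) → (5, 7) → (6, 7) → (7, 7) → (7, 6) → (7, 5) → (7, 4) → (7, 3) → (7, 2) → (7, 1) → (7, 0))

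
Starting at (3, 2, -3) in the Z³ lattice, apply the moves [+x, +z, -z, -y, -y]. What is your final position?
(4, 0, -3)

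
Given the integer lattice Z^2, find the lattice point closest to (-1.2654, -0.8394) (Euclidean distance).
(-1, -1)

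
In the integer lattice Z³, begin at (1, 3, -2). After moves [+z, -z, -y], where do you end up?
(1, 2, -2)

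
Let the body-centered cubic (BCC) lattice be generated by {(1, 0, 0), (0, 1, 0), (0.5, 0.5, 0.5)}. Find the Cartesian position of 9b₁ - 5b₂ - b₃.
(8.5, -5.5, -0.5)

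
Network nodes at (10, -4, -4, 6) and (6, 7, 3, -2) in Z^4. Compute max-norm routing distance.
11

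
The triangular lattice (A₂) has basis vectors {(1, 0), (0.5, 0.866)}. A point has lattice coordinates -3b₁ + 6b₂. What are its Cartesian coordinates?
(0, 5.196)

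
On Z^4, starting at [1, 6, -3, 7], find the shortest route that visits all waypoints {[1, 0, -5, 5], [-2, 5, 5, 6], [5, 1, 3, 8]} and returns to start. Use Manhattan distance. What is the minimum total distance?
54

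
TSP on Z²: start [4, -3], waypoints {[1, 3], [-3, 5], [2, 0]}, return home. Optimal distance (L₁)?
30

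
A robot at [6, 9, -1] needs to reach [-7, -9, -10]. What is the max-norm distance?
18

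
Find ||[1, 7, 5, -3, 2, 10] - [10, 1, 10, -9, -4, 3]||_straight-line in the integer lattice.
16.2173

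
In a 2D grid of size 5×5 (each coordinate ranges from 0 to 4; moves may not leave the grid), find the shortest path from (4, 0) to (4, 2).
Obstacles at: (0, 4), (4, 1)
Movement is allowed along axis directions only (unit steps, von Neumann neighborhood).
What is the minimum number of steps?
4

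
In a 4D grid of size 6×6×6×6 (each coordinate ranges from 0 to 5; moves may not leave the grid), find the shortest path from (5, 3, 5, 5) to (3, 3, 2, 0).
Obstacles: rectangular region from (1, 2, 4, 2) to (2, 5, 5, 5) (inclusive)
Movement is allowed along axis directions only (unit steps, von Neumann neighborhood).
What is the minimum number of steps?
10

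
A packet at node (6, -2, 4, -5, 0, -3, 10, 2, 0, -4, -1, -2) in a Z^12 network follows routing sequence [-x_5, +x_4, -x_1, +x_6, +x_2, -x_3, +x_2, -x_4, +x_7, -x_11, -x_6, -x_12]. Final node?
(5, 0, 3, -5, -1, -3, 11, 2, 0, -4, -2, -3)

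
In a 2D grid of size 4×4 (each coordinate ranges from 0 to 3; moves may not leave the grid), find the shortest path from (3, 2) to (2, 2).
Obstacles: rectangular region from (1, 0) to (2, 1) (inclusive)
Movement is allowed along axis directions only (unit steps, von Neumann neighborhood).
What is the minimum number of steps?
1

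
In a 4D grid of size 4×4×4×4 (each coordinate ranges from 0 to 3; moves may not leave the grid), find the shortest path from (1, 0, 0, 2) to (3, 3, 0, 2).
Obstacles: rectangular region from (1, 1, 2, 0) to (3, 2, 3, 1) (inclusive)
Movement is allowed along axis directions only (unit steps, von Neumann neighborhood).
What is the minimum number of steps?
5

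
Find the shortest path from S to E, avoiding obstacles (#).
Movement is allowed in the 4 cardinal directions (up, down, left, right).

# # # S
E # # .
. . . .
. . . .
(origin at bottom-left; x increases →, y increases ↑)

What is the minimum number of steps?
6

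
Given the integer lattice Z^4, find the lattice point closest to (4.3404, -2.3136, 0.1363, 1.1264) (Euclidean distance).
(4, -2, 0, 1)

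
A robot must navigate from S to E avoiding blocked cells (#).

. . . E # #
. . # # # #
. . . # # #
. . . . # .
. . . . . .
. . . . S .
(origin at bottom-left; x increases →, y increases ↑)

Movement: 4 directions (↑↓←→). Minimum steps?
10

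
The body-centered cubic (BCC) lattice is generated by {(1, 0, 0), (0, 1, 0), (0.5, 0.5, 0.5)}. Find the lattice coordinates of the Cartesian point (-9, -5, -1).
-8b₁ - 4b₂ - 2b₃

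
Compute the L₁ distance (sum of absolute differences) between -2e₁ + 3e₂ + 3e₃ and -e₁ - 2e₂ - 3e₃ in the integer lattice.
12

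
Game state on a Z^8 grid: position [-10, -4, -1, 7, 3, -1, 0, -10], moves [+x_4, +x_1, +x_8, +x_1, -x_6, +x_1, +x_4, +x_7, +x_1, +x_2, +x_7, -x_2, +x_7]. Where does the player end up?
(-6, -4, -1, 9, 3, -2, 3, -9)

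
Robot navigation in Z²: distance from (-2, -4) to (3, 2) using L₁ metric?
11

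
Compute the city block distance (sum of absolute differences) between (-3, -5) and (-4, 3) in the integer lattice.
9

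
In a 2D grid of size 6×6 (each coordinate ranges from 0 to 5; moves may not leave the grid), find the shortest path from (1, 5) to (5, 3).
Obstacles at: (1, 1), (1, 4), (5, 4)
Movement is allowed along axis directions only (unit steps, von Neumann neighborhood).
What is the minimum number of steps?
6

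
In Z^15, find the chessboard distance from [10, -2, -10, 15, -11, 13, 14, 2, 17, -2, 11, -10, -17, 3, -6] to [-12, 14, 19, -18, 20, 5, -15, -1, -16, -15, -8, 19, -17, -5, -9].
33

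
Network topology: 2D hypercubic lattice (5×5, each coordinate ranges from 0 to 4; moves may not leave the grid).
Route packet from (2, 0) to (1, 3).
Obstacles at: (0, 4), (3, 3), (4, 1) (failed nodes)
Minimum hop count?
4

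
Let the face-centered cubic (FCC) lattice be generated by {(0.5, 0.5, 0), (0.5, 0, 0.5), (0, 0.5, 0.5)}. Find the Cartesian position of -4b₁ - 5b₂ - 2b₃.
(-4.5, -3, -3.5)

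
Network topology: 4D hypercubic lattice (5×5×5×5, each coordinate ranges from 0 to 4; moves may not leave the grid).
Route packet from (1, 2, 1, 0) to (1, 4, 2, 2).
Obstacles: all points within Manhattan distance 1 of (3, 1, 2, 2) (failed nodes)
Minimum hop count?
5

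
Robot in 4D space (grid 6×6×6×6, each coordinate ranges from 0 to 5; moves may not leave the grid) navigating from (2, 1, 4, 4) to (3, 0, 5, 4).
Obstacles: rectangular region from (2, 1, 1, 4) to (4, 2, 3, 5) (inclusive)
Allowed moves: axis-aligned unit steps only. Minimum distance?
3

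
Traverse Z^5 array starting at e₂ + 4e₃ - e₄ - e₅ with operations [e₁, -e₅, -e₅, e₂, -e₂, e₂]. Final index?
(1, 2, 4, -1, -3)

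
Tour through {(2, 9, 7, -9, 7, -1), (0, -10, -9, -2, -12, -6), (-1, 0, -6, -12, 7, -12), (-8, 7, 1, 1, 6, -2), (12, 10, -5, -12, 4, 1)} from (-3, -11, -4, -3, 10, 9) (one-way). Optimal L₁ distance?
197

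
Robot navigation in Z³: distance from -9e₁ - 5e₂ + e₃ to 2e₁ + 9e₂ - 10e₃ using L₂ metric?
20.9284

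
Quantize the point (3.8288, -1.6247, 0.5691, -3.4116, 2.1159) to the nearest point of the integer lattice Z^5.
(4, -2, 1, -3, 2)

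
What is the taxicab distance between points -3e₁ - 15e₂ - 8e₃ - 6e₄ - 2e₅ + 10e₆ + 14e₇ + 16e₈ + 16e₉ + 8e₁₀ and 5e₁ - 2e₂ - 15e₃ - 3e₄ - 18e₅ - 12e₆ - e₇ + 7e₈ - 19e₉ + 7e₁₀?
129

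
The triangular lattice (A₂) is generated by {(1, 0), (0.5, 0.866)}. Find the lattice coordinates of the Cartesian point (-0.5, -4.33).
2b₁ - 5b₂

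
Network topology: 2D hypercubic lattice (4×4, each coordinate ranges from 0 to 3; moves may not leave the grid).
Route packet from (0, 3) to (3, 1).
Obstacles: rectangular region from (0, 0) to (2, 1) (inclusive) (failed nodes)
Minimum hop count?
5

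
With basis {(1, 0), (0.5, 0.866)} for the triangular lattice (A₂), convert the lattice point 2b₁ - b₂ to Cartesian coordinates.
(1.5, -0.866)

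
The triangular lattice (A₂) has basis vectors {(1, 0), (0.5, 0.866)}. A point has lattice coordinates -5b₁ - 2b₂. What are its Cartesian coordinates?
(-6, -1.732)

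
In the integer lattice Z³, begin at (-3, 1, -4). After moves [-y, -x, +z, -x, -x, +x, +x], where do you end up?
(-4, 0, -3)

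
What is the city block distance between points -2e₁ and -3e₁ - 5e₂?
6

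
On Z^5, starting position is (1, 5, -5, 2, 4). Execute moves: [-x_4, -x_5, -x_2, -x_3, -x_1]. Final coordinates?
(0, 4, -6, 1, 3)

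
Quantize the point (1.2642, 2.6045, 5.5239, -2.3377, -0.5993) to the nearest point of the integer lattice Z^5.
(1, 3, 6, -2, -1)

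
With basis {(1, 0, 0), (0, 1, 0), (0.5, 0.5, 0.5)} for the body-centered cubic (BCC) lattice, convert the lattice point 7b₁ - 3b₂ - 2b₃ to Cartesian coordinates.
(6, -4, -1)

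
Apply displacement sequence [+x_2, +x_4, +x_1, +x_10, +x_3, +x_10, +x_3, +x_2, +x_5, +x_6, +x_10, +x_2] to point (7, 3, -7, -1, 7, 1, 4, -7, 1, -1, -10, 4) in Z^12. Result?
(8, 6, -5, 0, 8, 2, 4, -7, 1, 2, -10, 4)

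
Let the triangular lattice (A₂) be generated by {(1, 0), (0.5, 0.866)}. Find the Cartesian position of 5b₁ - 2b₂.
(4, -1.732)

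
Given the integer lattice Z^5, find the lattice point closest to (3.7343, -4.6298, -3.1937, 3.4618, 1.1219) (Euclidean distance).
(4, -5, -3, 3, 1)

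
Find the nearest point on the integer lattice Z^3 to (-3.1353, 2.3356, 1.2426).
(-3, 2, 1)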